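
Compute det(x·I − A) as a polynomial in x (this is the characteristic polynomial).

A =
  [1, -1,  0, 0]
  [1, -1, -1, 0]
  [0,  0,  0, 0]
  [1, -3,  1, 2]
x^4 - 2*x^3

Expanding det(x·I − A) (e.g. by cofactor expansion or by noting that A is similar to its Jordan form J, which has the same characteristic polynomial as A) gives
  χ_A(x) = x^4 - 2*x^3
which factors as x^3*(x - 2). The eigenvalues (with algebraic multiplicities) are λ = 0 with multiplicity 3, λ = 2 with multiplicity 1.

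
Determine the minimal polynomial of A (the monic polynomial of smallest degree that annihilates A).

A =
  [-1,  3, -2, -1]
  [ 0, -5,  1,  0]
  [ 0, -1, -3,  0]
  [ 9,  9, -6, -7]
x^3 + 12*x^2 + 48*x + 64

The characteristic polynomial is χ_A(x) = (x + 4)^4, so the eigenvalues are known. The minimal polynomial is
  m_A(x) = Π_λ (x − λ)^{k_λ}
where k_λ is the size of the *largest* Jordan block for λ (equivalently, the smallest k with (A − λI)^k v = 0 for every generalised eigenvector v of λ).

  λ = -4: largest Jordan block has size 3, contributing (x + 4)^3

So m_A(x) = (x + 4)^3 = x^3 + 12*x^2 + 48*x + 64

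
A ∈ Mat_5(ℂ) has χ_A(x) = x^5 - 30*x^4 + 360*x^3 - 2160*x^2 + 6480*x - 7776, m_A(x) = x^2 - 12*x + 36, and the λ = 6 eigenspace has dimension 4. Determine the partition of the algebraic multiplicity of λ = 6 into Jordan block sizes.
Block sizes for λ = 6: [2, 1, 1, 1]

Step 1 — from the characteristic polynomial, algebraic multiplicity of λ = 6 is 5. From dim ker(A − (6)·I) = 4, there are exactly 4 Jordan blocks for λ = 6.
Step 2 — from the minimal polynomial, the factor (x − 6)^2 tells us the largest block for λ = 6 has size 2.
Step 3 — with total size 5, 4 blocks, and largest block 2, the block sizes (in nonincreasing order) are [2, 1, 1, 1].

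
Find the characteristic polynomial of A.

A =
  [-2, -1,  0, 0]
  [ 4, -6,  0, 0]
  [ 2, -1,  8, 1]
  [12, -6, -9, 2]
x^4 - 2*x^3 - 39*x^2 + 40*x + 400

Expanding det(x·I − A) (e.g. by cofactor expansion or by noting that A is similar to its Jordan form J, which has the same characteristic polynomial as A) gives
  χ_A(x) = x^4 - 2*x^3 - 39*x^2 + 40*x + 400
which factors as (x - 5)^2*(x + 4)^2. The eigenvalues (with algebraic multiplicities) are λ = -4 with multiplicity 2, λ = 5 with multiplicity 2.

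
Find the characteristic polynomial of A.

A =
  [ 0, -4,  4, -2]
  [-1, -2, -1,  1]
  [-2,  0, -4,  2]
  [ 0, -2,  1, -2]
x^4 + 8*x^3 + 24*x^2 + 32*x + 16

Expanding det(x·I − A) (e.g. by cofactor expansion or by noting that A is similar to its Jordan form J, which has the same characteristic polynomial as A) gives
  χ_A(x) = x^4 + 8*x^3 + 24*x^2 + 32*x + 16
which factors as (x + 2)^4. The eigenvalues (with algebraic multiplicities) are λ = -2 with multiplicity 4.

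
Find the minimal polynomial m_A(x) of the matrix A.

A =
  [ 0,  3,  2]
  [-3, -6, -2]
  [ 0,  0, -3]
x^2 + 6*x + 9

The characteristic polynomial is χ_A(x) = (x + 3)^3, so the eigenvalues are known. The minimal polynomial is
  m_A(x) = Π_λ (x − λ)^{k_λ}
where k_λ is the size of the *largest* Jordan block for λ (equivalently, the smallest k with (A − λI)^k v = 0 for every generalised eigenvector v of λ).

  λ = -3: largest Jordan block has size 2, contributing (x + 3)^2

So m_A(x) = (x + 3)^2 = x^2 + 6*x + 9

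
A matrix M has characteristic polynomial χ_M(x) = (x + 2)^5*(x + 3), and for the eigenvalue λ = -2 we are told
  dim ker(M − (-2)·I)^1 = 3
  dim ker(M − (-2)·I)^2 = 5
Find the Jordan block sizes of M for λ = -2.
Block sizes for λ = -2: [2, 2, 1]

From the dimensions of kernels of powers, the number of Jordan blocks of size at least j is d_j − d_{j−1} where d_j = dim ker(N^j) (with d_0 = 0). Computing the differences gives [3, 2].
The number of blocks of size exactly k is (#blocks of size ≥ k) − (#blocks of size ≥ k + 1), so the partition is: 1 block(s) of size 1, 2 block(s) of size 2.
In nonincreasing order the block sizes are [2, 2, 1].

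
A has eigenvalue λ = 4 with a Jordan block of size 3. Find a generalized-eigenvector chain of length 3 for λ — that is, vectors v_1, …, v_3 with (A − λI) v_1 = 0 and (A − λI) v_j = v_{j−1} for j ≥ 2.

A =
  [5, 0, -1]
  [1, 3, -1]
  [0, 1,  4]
A Jordan chain for λ = 4 of length 3:
v_1 = (1, 0, 1)ᵀ
v_2 = (1, 1, 0)ᵀ
v_3 = (1, 0, 0)ᵀ

Let N = A − (4)·I. We want v_3 with N^3 v_3 = 0 but N^2 v_3 ≠ 0; then v_{j-1} := N · v_j for j = 3, …, 2.

Pick v_3 = (1, 0, 0)ᵀ.
Then v_2 = N · v_3 = (1, 1, 0)ᵀ.
Then v_1 = N · v_2 = (1, 0, 1)ᵀ.

Sanity check: (A − (4)·I) v_1 = (0, 0, 0)ᵀ = 0. ✓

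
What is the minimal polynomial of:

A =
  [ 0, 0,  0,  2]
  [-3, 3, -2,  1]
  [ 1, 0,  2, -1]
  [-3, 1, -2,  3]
x^3 - 6*x^2 + 12*x - 8

The characteristic polynomial is χ_A(x) = (x - 2)^4, so the eigenvalues are known. The minimal polynomial is
  m_A(x) = Π_λ (x − λ)^{k_λ}
where k_λ is the size of the *largest* Jordan block for λ (equivalently, the smallest k with (A − λI)^k v = 0 for every generalised eigenvector v of λ).

  λ = 2: largest Jordan block has size 3, contributing (x − 2)^3

So m_A(x) = (x - 2)^3 = x^3 - 6*x^2 + 12*x - 8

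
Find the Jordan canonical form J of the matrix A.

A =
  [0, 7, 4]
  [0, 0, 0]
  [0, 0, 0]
J_2(0) ⊕ J_1(0)

The characteristic polynomial is
  det(x·I − A) = x^3

Eigenvalues and multiplicities (the geometric multiplicity of λ is n − rank(A − λI), which equals the number of Jordan blocks for λ):
  λ = 0: algebraic multiplicity = 3, geometric multiplicity = 2

Determining the block sizes for each eigenvalue:
  λ = 0: 2 blocks summing to 3 forces exactly one block of size 2 and the rest size 1 → block sizes [2, 1]

Assembling the blocks gives a Jordan form
J =
  [0, 1, 0]
  [0, 0, 0]
  [0, 0, 0]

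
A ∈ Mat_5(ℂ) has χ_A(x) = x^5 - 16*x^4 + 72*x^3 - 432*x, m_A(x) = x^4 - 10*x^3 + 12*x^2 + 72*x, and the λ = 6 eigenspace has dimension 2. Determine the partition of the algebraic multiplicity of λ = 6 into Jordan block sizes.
Block sizes for λ = 6: [2, 1]

Step 1 — from the characteristic polynomial, algebraic multiplicity of λ = 6 is 3. From dim ker(A − (6)·I) = 2, there are exactly 2 Jordan blocks for λ = 6.
Step 2 — from the minimal polynomial, the factor (x − 6)^2 tells us the largest block for λ = 6 has size 2.
Step 3 — with total size 3, 2 blocks, and largest block 2, the block sizes (in nonincreasing order) are [2, 1].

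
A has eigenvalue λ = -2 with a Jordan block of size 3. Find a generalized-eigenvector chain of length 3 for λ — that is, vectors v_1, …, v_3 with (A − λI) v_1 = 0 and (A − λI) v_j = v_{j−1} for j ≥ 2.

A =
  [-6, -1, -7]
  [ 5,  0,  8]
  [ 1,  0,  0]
A Jordan chain for λ = -2 of length 3:
v_1 = (4, -2, -2)ᵀ
v_2 = (-4, 5, 1)ᵀ
v_3 = (1, 0, 0)ᵀ

Let N = A − (-2)·I. We want v_3 with N^3 v_3 = 0 but N^2 v_3 ≠ 0; then v_{j-1} := N · v_j for j = 3, …, 2.

Pick v_3 = (1, 0, 0)ᵀ.
Then v_2 = N · v_3 = (-4, 5, 1)ᵀ.
Then v_1 = N · v_2 = (4, -2, -2)ᵀ.

Sanity check: (A − (-2)·I) v_1 = (0, 0, 0)ᵀ = 0. ✓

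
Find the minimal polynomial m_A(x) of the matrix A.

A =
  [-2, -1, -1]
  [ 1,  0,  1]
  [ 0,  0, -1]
x^2 + 2*x + 1

The characteristic polynomial is χ_A(x) = (x + 1)^3, so the eigenvalues are known. The minimal polynomial is
  m_A(x) = Π_λ (x − λ)^{k_λ}
where k_λ is the size of the *largest* Jordan block for λ (equivalently, the smallest k with (A − λI)^k v = 0 for every generalised eigenvector v of λ).

  λ = -1: largest Jordan block has size 2, contributing (x + 1)^2

So m_A(x) = (x + 1)^2 = x^2 + 2*x + 1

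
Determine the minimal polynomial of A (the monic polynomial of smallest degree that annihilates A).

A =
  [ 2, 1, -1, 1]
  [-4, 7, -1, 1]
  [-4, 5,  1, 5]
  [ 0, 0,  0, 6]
x^3 - 10*x^2 + 28*x - 24

The characteristic polynomial is χ_A(x) = (x - 6)^2*(x - 2)^2, so the eigenvalues are known. The minimal polynomial is
  m_A(x) = Π_λ (x − λ)^{k_λ}
where k_λ is the size of the *largest* Jordan block for λ (equivalently, the smallest k with (A − λI)^k v = 0 for every generalised eigenvector v of λ).

  λ = 2: largest Jordan block has size 2, contributing (x − 2)^2
  λ = 6: largest Jordan block has size 1, contributing (x − 6)

So m_A(x) = (x - 6)*(x - 2)^2 = x^3 - 10*x^2 + 28*x - 24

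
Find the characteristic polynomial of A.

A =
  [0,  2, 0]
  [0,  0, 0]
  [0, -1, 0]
x^3

Expanding det(x·I − A) (e.g. by cofactor expansion or by noting that A is similar to its Jordan form J, which has the same characteristic polynomial as A) gives
  χ_A(x) = x^3
which factors as x^3. The eigenvalues (with algebraic multiplicities) are λ = 0 with multiplicity 3.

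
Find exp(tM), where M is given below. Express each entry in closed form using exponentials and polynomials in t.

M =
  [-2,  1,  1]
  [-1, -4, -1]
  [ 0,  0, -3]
e^{tM} =
  [t*exp(-3*t) + exp(-3*t), t*exp(-3*t), t*exp(-3*t)]
  [-t*exp(-3*t), -t*exp(-3*t) + exp(-3*t), -t*exp(-3*t)]
  [0, 0, exp(-3*t)]

Strategy: write M = P · J · P⁻¹ where J is a Jordan canonical form, so e^{tM} = P · e^{tJ} · P⁻¹, and e^{tJ} can be computed block-by-block.

M has Jordan form
J =
  [-3,  1,  0]
  [ 0, -3,  0]
  [ 0,  0, -3]
(up to reordering of blocks).

Per-block formulas:
  For a 1×1 block at λ = -3: exp(t · [-3]) = [e^(-3t)].
  For a 2×2 Jordan block J_2(-3): exp(t · J_2(-3)) = e^(-3t)·(I + t·N), where N is the 2×2 nilpotent shift.

After assembling e^{tJ} and conjugating by P, we get:

e^{tM} =
  [t*exp(-3*t) + exp(-3*t), t*exp(-3*t), t*exp(-3*t)]
  [-t*exp(-3*t), -t*exp(-3*t) + exp(-3*t), -t*exp(-3*t)]
  [0, 0, exp(-3*t)]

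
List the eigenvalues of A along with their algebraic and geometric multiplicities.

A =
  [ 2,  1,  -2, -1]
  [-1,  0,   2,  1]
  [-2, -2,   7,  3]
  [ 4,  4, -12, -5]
λ = 1: alg = 4, geom = 2

Step 1 — factor the characteristic polynomial to read off the algebraic multiplicities:
  χ_A(x) = (x - 1)^4

Step 2 — compute geometric multiplicities via the rank-nullity identity g(λ) = n − rank(A − λI):
  rank(A − (1)·I) = 2, so dim ker(A − (1)·I) = n − 2 = 2

Summary:
  λ = 1: algebraic multiplicity = 4, geometric multiplicity = 2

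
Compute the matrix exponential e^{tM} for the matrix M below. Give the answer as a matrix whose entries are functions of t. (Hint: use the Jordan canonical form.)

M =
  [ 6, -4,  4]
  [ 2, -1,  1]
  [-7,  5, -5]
e^{tM} =
  [6*t + 1, -4*t, 4*t]
  [3*t^2/2 + 2*t, -t^2 - t + 1, t^2 + t]
  [3*t^2/2 - 7*t, -t^2 + 5*t, t^2 - 5*t + 1]

Strategy: write M = P · J · P⁻¹ where J is a Jordan canonical form, so e^{tM} = P · e^{tJ} · P⁻¹, and e^{tJ} can be computed block-by-block.

M has Jordan form
J =
  [0, 1, 0]
  [0, 0, 1]
  [0, 0, 0]
(up to reordering of blocks).

Per-block formulas:
  For a 3×3 Jordan block J_3(0): exp(t · J_3(0)) = e^(0t)·(I + t·N + (t^2/2)·N^2), where N is the 3×3 nilpotent shift.

After assembling e^{tJ} and conjugating by P, we get:

e^{tM} =
  [6*t + 1, -4*t, 4*t]
  [3*t^2/2 + 2*t, -t^2 - t + 1, t^2 + t]
  [3*t^2/2 - 7*t, -t^2 + 5*t, t^2 - 5*t + 1]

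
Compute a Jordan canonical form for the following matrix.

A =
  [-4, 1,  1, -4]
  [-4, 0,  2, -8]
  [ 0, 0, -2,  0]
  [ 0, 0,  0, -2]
J_2(-2) ⊕ J_1(-2) ⊕ J_1(-2)

The characteristic polynomial is
  det(x·I − A) = x^4 + 8*x^3 + 24*x^2 + 32*x + 16 = (x + 2)^4

Eigenvalues and multiplicities (the geometric multiplicity of λ is n − rank(A − λI), which equals the number of Jordan blocks for λ):
  λ = -2: algebraic multiplicity = 4, geometric multiplicity = 3

Determining the block sizes for each eigenvalue:
  λ = -2: 3 blocks summing to 4 forces exactly one block of size 2 and the rest size 1 → block sizes [2, 1, 1]

Assembling the blocks gives a Jordan form
J =
  [-2,  1,  0,  0]
  [ 0, -2,  0,  0]
  [ 0,  0, -2,  0]
  [ 0,  0,  0, -2]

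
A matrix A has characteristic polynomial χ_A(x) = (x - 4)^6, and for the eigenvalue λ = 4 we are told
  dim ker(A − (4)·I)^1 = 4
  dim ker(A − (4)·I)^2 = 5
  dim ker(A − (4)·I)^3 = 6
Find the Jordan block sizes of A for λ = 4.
Block sizes for λ = 4: [3, 1, 1, 1]

From the dimensions of kernels of powers, the number of Jordan blocks of size at least j is d_j − d_{j−1} where d_j = dim ker(N^j) (with d_0 = 0). Computing the differences gives [4, 1, 1].
The number of blocks of size exactly k is (#blocks of size ≥ k) − (#blocks of size ≥ k + 1), so the partition is: 3 block(s) of size 1, 1 block(s) of size 3.
In nonincreasing order the block sizes are [3, 1, 1, 1].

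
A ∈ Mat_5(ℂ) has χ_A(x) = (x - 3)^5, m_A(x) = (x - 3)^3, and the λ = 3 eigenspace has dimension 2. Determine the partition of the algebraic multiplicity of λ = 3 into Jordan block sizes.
Block sizes for λ = 3: [3, 2]

Step 1 — from the characteristic polynomial, algebraic multiplicity of λ = 3 is 5. From dim ker(A − (3)·I) = 2, there are exactly 2 Jordan blocks for λ = 3.
Step 2 — from the minimal polynomial, the factor (x − 3)^3 tells us the largest block for λ = 3 has size 3.
Step 3 — with total size 5, 2 blocks, and largest block 3, the block sizes (in nonincreasing order) are [3, 2].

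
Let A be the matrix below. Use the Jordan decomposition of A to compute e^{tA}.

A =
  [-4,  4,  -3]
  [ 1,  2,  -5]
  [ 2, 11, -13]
e^{tA} =
  [-t^2*exp(-5*t)/2 + t*exp(-5*t) + exp(-5*t), -t^2*exp(-5*t)/2 + 4*t*exp(-5*t), t^2*exp(-5*t)/2 - 3*t*exp(-5*t)]
  [-t^2*exp(-5*t) + t*exp(-5*t), -t^2*exp(-5*t) + 7*t*exp(-5*t) + exp(-5*t), t^2*exp(-5*t) - 5*t*exp(-5*t)]
  [-3*t^2*exp(-5*t)/2 + 2*t*exp(-5*t), -3*t^2*exp(-5*t)/2 + 11*t*exp(-5*t), 3*t^2*exp(-5*t)/2 - 8*t*exp(-5*t) + exp(-5*t)]

Strategy: write A = P · J · P⁻¹ where J is a Jordan canonical form, so e^{tA} = P · e^{tJ} · P⁻¹, and e^{tJ} can be computed block-by-block.

A has Jordan form
J =
  [-5,  1,  0]
  [ 0, -5,  1]
  [ 0,  0, -5]
(up to reordering of blocks).

Per-block formulas:
  For a 3×3 Jordan block J_3(-5): exp(t · J_3(-5)) = e^(-5t)·(I + t·N + (t^2/2)·N^2), where N is the 3×3 nilpotent shift.

After assembling e^{tJ} and conjugating by P, we get:

e^{tA} =
  [-t^2*exp(-5*t)/2 + t*exp(-5*t) + exp(-5*t), -t^2*exp(-5*t)/2 + 4*t*exp(-5*t), t^2*exp(-5*t)/2 - 3*t*exp(-5*t)]
  [-t^2*exp(-5*t) + t*exp(-5*t), -t^2*exp(-5*t) + 7*t*exp(-5*t) + exp(-5*t), t^2*exp(-5*t) - 5*t*exp(-5*t)]
  [-3*t^2*exp(-5*t)/2 + 2*t*exp(-5*t), -3*t^2*exp(-5*t)/2 + 11*t*exp(-5*t), 3*t^2*exp(-5*t)/2 - 8*t*exp(-5*t) + exp(-5*t)]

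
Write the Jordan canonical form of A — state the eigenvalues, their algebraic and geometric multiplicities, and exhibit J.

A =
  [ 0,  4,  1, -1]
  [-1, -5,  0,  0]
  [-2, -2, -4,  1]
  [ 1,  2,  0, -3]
J_3(-3) ⊕ J_1(-3)

The characteristic polynomial is
  det(x·I − A) = x^4 + 12*x^3 + 54*x^2 + 108*x + 81 = (x + 3)^4

Eigenvalues and multiplicities (the geometric multiplicity of λ is n − rank(A − λI), which equals the number of Jordan blocks for λ):
  λ = -3: algebraic multiplicity = 4, geometric multiplicity = 2

Determining the block sizes for each eigenvalue:
  λ = -3: with am = 4 and gm = 2, the partition is not yet determined (e.g. several partitions of 4 into 2 parts exist). Let N = A − (-3)·I. Computing rank(N^1) = 2, rank(N^2) = 1, rank(N^3) = 0; the number of blocks of size ≥ j is rank(N^{j−1}) − rank(N^j), giving [2, 1, 1]. So we have 1 block(s) of size 3, 1 block(s) of size 1 → block sizes [3, 1]

Assembling the blocks gives a Jordan form
J =
  [-3,  1,  0,  0]
  [ 0, -3,  1,  0]
  [ 0,  0, -3,  0]
  [ 0,  0,  0, -3]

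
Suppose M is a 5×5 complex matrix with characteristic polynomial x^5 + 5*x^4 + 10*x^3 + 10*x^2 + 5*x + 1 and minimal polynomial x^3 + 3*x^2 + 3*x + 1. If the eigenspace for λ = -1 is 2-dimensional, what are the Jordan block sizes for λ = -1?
Block sizes for λ = -1: [3, 2]

Step 1 — from the characteristic polynomial, algebraic multiplicity of λ = -1 is 5. From dim ker(M − (-1)·I) = 2, there are exactly 2 Jordan blocks for λ = -1.
Step 2 — from the minimal polynomial, the factor (x + 1)^3 tells us the largest block for λ = -1 has size 3.
Step 3 — with total size 5, 2 blocks, and largest block 3, the block sizes (in nonincreasing order) are [3, 2].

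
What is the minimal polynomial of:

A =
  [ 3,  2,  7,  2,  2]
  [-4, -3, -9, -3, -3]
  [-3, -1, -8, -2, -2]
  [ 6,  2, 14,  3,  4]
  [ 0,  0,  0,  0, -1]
x^4 + 5*x^3 + 9*x^2 + 7*x + 2

The characteristic polynomial is χ_A(x) = (x + 1)^4*(x + 2), so the eigenvalues are known. The minimal polynomial is
  m_A(x) = Π_λ (x − λ)^{k_λ}
where k_λ is the size of the *largest* Jordan block for λ (equivalently, the smallest k with (A − λI)^k v = 0 for every generalised eigenvector v of λ).

  λ = -2: largest Jordan block has size 1, contributing (x + 2)
  λ = -1: largest Jordan block has size 3, contributing (x + 1)^3

So m_A(x) = (x + 1)^3*(x + 2) = x^4 + 5*x^3 + 9*x^2 + 7*x + 2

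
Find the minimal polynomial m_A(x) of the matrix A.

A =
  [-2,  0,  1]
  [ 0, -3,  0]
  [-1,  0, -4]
x^2 + 6*x + 9

The characteristic polynomial is χ_A(x) = (x + 3)^3, so the eigenvalues are known. The minimal polynomial is
  m_A(x) = Π_λ (x − λ)^{k_λ}
where k_λ is the size of the *largest* Jordan block for λ (equivalently, the smallest k with (A − λI)^k v = 0 for every generalised eigenvector v of λ).

  λ = -3: largest Jordan block has size 2, contributing (x + 3)^2

So m_A(x) = (x + 3)^2 = x^2 + 6*x + 9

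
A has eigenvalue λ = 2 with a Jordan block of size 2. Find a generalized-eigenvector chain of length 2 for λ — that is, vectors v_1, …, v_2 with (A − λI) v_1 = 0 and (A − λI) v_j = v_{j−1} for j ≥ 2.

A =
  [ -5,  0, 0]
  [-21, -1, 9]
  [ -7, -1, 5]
A Jordan chain for λ = 2 of length 2:
v_1 = (0, -3, -1)ᵀ
v_2 = (0, 1, 0)ᵀ

Let N = A − (2)·I. We want v_2 with N^2 v_2 = 0 but N^1 v_2 ≠ 0; then v_{j-1} := N · v_j for j = 2, …, 2.

Pick v_2 = (0, 1, 0)ᵀ.
Then v_1 = N · v_2 = (0, -3, -1)ᵀ.

Sanity check: (A − (2)·I) v_1 = (0, 0, 0)ᵀ = 0. ✓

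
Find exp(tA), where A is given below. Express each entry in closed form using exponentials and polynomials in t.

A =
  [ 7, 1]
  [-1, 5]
e^{tA} =
  [t*exp(6*t) + exp(6*t), t*exp(6*t)]
  [-t*exp(6*t), -t*exp(6*t) + exp(6*t)]

Strategy: write A = P · J · P⁻¹ where J is a Jordan canonical form, so e^{tA} = P · e^{tJ} · P⁻¹, and e^{tJ} can be computed block-by-block.

A has Jordan form
J =
  [6, 1]
  [0, 6]
(up to reordering of blocks).

Per-block formulas:
  For a 2×2 Jordan block J_2(6): exp(t · J_2(6)) = e^(6t)·(I + t·N), where N is the 2×2 nilpotent shift.

After assembling e^{tJ} and conjugating by P, we get:

e^{tA} =
  [t*exp(6*t) + exp(6*t), t*exp(6*t)]
  [-t*exp(6*t), -t*exp(6*t) + exp(6*t)]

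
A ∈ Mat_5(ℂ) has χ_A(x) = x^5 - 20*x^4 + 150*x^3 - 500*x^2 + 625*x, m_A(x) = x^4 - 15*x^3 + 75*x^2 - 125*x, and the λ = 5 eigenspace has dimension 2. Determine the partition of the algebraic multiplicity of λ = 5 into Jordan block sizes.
Block sizes for λ = 5: [3, 1]

Step 1 — from the characteristic polynomial, algebraic multiplicity of λ = 5 is 4. From dim ker(A − (5)·I) = 2, there are exactly 2 Jordan blocks for λ = 5.
Step 2 — from the minimal polynomial, the factor (x − 5)^3 tells us the largest block for λ = 5 has size 3.
Step 3 — with total size 4, 2 blocks, and largest block 3, the block sizes (in nonincreasing order) are [3, 1].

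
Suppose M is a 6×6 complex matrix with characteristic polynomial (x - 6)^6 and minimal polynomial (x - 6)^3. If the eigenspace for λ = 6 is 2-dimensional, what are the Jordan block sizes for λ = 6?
Block sizes for λ = 6: [3, 3]

Step 1 — from the characteristic polynomial, algebraic multiplicity of λ = 6 is 6. From dim ker(M − (6)·I) = 2, there are exactly 2 Jordan blocks for λ = 6.
Step 2 — from the minimal polynomial, the factor (x − 6)^3 tells us the largest block for λ = 6 has size 3.
Step 3 — with total size 6, 2 blocks, and largest block 3, the block sizes (in nonincreasing order) are [3, 3].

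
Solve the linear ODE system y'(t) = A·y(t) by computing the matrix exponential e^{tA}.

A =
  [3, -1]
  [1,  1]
e^{tA} =
  [t*exp(2*t) + exp(2*t), -t*exp(2*t)]
  [t*exp(2*t), -t*exp(2*t) + exp(2*t)]

Strategy: write A = P · J · P⁻¹ where J is a Jordan canonical form, so e^{tA} = P · e^{tJ} · P⁻¹, and e^{tJ} can be computed block-by-block.

A has Jordan form
J =
  [2, 1]
  [0, 2]
(up to reordering of blocks).

Per-block formulas:
  For a 2×2 Jordan block J_2(2): exp(t · J_2(2)) = e^(2t)·(I + t·N), where N is the 2×2 nilpotent shift.

After assembling e^{tJ} and conjugating by P, we get:

e^{tA} =
  [t*exp(2*t) + exp(2*t), -t*exp(2*t)]
  [t*exp(2*t), -t*exp(2*t) + exp(2*t)]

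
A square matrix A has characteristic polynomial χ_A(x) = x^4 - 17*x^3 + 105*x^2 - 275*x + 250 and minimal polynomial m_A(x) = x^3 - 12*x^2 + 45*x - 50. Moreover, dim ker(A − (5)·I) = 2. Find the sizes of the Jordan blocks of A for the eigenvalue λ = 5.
Block sizes for λ = 5: [2, 1]

Step 1 — from the characteristic polynomial, algebraic multiplicity of λ = 5 is 3. From dim ker(A − (5)·I) = 2, there are exactly 2 Jordan blocks for λ = 5.
Step 2 — from the minimal polynomial, the factor (x − 5)^2 tells us the largest block for λ = 5 has size 2.
Step 3 — with total size 3, 2 blocks, and largest block 2, the block sizes (in nonincreasing order) are [2, 1].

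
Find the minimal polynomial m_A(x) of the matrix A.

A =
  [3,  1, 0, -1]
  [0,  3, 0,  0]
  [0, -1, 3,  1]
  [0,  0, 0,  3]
x^2 - 6*x + 9

The characteristic polynomial is χ_A(x) = (x - 3)^4, so the eigenvalues are known. The minimal polynomial is
  m_A(x) = Π_λ (x − λ)^{k_λ}
where k_λ is the size of the *largest* Jordan block for λ (equivalently, the smallest k with (A − λI)^k v = 0 for every generalised eigenvector v of λ).

  λ = 3: largest Jordan block has size 2, contributing (x − 3)^2

So m_A(x) = (x - 3)^2 = x^2 - 6*x + 9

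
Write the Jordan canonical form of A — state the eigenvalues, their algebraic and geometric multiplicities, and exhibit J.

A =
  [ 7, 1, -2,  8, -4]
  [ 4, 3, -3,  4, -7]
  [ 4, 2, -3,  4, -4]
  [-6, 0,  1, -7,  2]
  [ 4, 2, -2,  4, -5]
J_3(-1) ⊕ J_2(-1)

The characteristic polynomial is
  det(x·I − A) = x^5 + 5*x^4 + 10*x^3 + 10*x^2 + 5*x + 1 = (x + 1)^5

Eigenvalues and multiplicities (the geometric multiplicity of λ is n − rank(A − λI), which equals the number of Jordan blocks for λ):
  λ = -1: algebraic multiplicity = 5, geometric multiplicity = 2

Determining the block sizes for each eigenvalue:
  λ = -1: with am = 5 and gm = 2, the partition is not yet determined (e.g. several partitions of 5 into 2 parts exist). Let N = A − (-1)·I. Computing rank(N^1) = 3, rank(N^2) = 1, rank(N^3) = 0; the number of blocks of size ≥ j is rank(N^{j−1}) − rank(N^j), giving [2, 2, 1]. So we have 1 block(s) of size 3, 1 block(s) of size 2 → block sizes [3, 2]

Assembling the blocks gives a Jordan form
J =
  [-1,  1,  0,  0,  0]
  [ 0, -1,  1,  0,  0]
  [ 0,  0, -1,  0,  0]
  [ 0,  0,  0, -1,  1]
  [ 0,  0,  0,  0, -1]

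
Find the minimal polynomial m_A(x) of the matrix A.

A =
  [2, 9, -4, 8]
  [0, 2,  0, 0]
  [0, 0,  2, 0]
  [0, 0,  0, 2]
x^2 - 4*x + 4

The characteristic polynomial is χ_A(x) = (x - 2)^4, so the eigenvalues are known. The minimal polynomial is
  m_A(x) = Π_λ (x − λ)^{k_λ}
where k_λ is the size of the *largest* Jordan block for λ (equivalently, the smallest k with (A − λI)^k v = 0 for every generalised eigenvector v of λ).

  λ = 2: largest Jordan block has size 2, contributing (x − 2)^2

So m_A(x) = (x - 2)^2 = x^2 - 4*x + 4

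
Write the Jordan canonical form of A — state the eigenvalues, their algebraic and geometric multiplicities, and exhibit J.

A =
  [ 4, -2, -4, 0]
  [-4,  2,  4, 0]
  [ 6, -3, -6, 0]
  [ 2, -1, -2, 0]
J_2(0) ⊕ J_1(0) ⊕ J_1(0)

The characteristic polynomial is
  det(x·I − A) = x^4

Eigenvalues and multiplicities (the geometric multiplicity of λ is n − rank(A − λI), which equals the number of Jordan blocks for λ):
  λ = 0: algebraic multiplicity = 4, geometric multiplicity = 3

Determining the block sizes for each eigenvalue:
  λ = 0: 3 blocks summing to 4 forces exactly one block of size 2 and the rest size 1 → block sizes [2, 1, 1]

Assembling the blocks gives a Jordan form
J =
  [0, 1, 0, 0]
  [0, 0, 0, 0]
  [0, 0, 0, 0]
  [0, 0, 0, 0]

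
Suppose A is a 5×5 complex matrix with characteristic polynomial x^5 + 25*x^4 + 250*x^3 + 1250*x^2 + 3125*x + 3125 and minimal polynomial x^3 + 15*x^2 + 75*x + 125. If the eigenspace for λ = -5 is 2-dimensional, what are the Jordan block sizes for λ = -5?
Block sizes for λ = -5: [3, 2]

Step 1 — from the characteristic polynomial, algebraic multiplicity of λ = -5 is 5. From dim ker(A − (-5)·I) = 2, there are exactly 2 Jordan blocks for λ = -5.
Step 2 — from the minimal polynomial, the factor (x + 5)^3 tells us the largest block for λ = -5 has size 3.
Step 3 — with total size 5, 2 blocks, and largest block 3, the block sizes (in nonincreasing order) are [3, 2].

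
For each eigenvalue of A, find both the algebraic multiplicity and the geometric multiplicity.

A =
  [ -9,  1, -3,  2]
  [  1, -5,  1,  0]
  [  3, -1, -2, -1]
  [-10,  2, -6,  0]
λ = -4: alg = 4, geom = 2

Step 1 — factor the characteristic polynomial to read off the algebraic multiplicities:
  χ_A(x) = (x + 4)^4

Step 2 — compute geometric multiplicities via the rank-nullity identity g(λ) = n − rank(A − λI):
  rank(A − (-4)·I) = 2, so dim ker(A − (-4)·I) = n − 2 = 2

Summary:
  λ = -4: algebraic multiplicity = 4, geometric multiplicity = 2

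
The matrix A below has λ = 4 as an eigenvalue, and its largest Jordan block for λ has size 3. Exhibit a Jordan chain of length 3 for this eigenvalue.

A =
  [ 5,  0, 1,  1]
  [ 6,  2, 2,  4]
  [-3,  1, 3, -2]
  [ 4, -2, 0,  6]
A Jordan chain for λ = 4 of length 3:
v_1 = (2, 4, -2, 0)ᵀ
v_2 = (1, 6, -3, 4)ᵀ
v_3 = (1, 0, 0, 0)ᵀ

Let N = A − (4)·I. We want v_3 with N^3 v_3 = 0 but N^2 v_3 ≠ 0; then v_{j-1} := N · v_j for j = 3, …, 2.

Pick v_3 = (1, 0, 0, 0)ᵀ.
Then v_2 = N · v_3 = (1, 6, -3, 4)ᵀ.
Then v_1 = N · v_2 = (2, 4, -2, 0)ᵀ.

Sanity check: (A − (4)·I) v_1 = (0, 0, 0, 0)ᵀ = 0. ✓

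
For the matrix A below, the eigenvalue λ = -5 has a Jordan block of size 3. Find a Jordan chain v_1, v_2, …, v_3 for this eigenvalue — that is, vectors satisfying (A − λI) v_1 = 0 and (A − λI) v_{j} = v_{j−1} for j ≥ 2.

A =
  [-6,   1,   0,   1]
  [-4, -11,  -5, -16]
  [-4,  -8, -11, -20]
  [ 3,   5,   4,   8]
A Jordan chain for λ = -5 of length 3:
v_1 = (-2, -8, -8, 6)ᵀ
v_2 = (1, -6, -8, 5)ᵀ
v_3 = (0, 1, 0, 0)ᵀ

Let N = A − (-5)·I. We want v_3 with N^3 v_3 = 0 but N^2 v_3 ≠ 0; then v_{j-1} := N · v_j for j = 3, …, 2.

Pick v_3 = (0, 1, 0, 0)ᵀ.
Then v_2 = N · v_3 = (1, -6, -8, 5)ᵀ.
Then v_1 = N · v_2 = (-2, -8, -8, 6)ᵀ.

Sanity check: (A − (-5)·I) v_1 = (0, 0, 0, 0)ᵀ = 0. ✓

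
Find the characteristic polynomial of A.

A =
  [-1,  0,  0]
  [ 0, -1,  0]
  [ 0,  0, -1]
x^3 + 3*x^2 + 3*x + 1

Expanding det(x·I − A) (e.g. by cofactor expansion or by noting that A is similar to its Jordan form J, which has the same characteristic polynomial as A) gives
  χ_A(x) = x^3 + 3*x^2 + 3*x + 1
which factors as (x + 1)^3. The eigenvalues (with algebraic multiplicities) are λ = -1 with multiplicity 3.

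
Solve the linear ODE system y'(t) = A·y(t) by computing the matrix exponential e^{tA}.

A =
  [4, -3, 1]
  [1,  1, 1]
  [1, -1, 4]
e^{tA} =
  [-t^2*exp(3*t)/2 + t*exp(3*t) + exp(3*t), t^2*exp(3*t) - 3*t*exp(3*t), -t^2*exp(3*t)/2 + t*exp(3*t)]
  [t*exp(3*t), -2*t*exp(3*t) + exp(3*t), t*exp(3*t)]
  [t^2*exp(3*t)/2 + t*exp(3*t), -t^2*exp(3*t) - t*exp(3*t), t^2*exp(3*t)/2 + t*exp(3*t) + exp(3*t)]

Strategy: write A = P · J · P⁻¹ where J is a Jordan canonical form, so e^{tA} = P · e^{tJ} · P⁻¹, and e^{tJ} can be computed block-by-block.

A has Jordan form
J =
  [3, 1, 0]
  [0, 3, 1]
  [0, 0, 3]
(up to reordering of blocks).

Per-block formulas:
  For a 3×3 Jordan block J_3(3): exp(t · J_3(3)) = e^(3t)·(I + t·N + (t^2/2)·N^2), where N is the 3×3 nilpotent shift.

After assembling e^{tJ} and conjugating by P, we get:

e^{tA} =
  [-t^2*exp(3*t)/2 + t*exp(3*t) + exp(3*t), t^2*exp(3*t) - 3*t*exp(3*t), -t^2*exp(3*t)/2 + t*exp(3*t)]
  [t*exp(3*t), -2*t*exp(3*t) + exp(3*t), t*exp(3*t)]
  [t^2*exp(3*t)/2 + t*exp(3*t), -t^2*exp(3*t) - t*exp(3*t), t^2*exp(3*t)/2 + t*exp(3*t) + exp(3*t)]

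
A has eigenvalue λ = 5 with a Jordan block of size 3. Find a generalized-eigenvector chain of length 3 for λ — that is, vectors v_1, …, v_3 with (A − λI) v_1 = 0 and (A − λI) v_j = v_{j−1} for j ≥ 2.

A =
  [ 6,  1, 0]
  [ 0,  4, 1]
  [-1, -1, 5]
A Jordan chain for λ = 5 of length 3:
v_1 = (1, -1, -1)ᵀ
v_2 = (1, 0, -1)ᵀ
v_3 = (1, 0, 0)ᵀ

Let N = A − (5)·I. We want v_3 with N^3 v_3 = 0 but N^2 v_3 ≠ 0; then v_{j-1} := N · v_j for j = 3, …, 2.

Pick v_3 = (1, 0, 0)ᵀ.
Then v_2 = N · v_3 = (1, 0, -1)ᵀ.
Then v_1 = N · v_2 = (1, -1, -1)ᵀ.

Sanity check: (A − (5)·I) v_1 = (0, 0, 0)ᵀ = 0. ✓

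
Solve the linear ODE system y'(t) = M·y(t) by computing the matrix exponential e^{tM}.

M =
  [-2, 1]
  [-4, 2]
e^{tM} =
  [1 - 2*t, t]
  [-4*t, 2*t + 1]

Strategy: write M = P · J · P⁻¹ where J is a Jordan canonical form, so e^{tM} = P · e^{tJ} · P⁻¹, and e^{tJ} can be computed block-by-block.

M has Jordan form
J =
  [0, 1]
  [0, 0]
(up to reordering of blocks).

Per-block formulas:
  For a 2×2 Jordan block J_2(0): exp(t · J_2(0)) = e^(0t)·(I + t·N), where N is the 2×2 nilpotent shift.

After assembling e^{tJ} and conjugating by P, we get:

e^{tM} =
  [1 - 2*t, t]
  [-4*t, 2*t + 1]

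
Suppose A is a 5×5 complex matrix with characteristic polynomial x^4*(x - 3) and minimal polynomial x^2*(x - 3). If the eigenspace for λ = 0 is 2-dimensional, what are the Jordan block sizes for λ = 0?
Block sizes for λ = 0: [2, 2]

Step 1 — from the characteristic polynomial, algebraic multiplicity of λ = 0 is 4. From dim ker(A − (0)·I) = 2, there are exactly 2 Jordan blocks for λ = 0.
Step 2 — from the minimal polynomial, the factor (x − 0)^2 tells us the largest block for λ = 0 has size 2.
Step 3 — with total size 4, 2 blocks, and largest block 2, the block sizes (in nonincreasing order) are [2, 2].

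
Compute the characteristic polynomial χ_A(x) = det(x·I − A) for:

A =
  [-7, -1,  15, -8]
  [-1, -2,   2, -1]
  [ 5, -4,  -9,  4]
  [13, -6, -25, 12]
x^4 + 6*x^3 + 9*x^2

Expanding det(x·I − A) (e.g. by cofactor expansion or by noting that A is similar to its Jordan form J, which has the same characteristic polynomial as A) gives
  χ_A(x) = x^4 + 6*x^3 + 9*x^2
which factors as x^2*(x + 3)^2. The eigenvalues (with algebraic multiplicities) are λ = -3 with multiplicity 2, λ = 0 with multiplicity 2.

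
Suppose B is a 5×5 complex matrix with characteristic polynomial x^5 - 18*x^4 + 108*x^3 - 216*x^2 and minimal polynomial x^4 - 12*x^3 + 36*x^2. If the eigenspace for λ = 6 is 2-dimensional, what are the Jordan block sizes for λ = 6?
Block sizes for λ = 6: [2, 1]

Step 1 — from the characteristic polynomial, algebraic multiplicity of λ = 6 is 3. From dim ker(B − (6)·I) = 2, there are exactly 2 Jordan blocks for λ = 6.
Step 2 — from the minimal polynomial, the factor (x − 6)^2 tells us the largest block for λ = 6 has size 2.
Step 3 — with total size 3, 2 blocks, and largest block 2, the block sizes (in nonincreasing order) are [2, 1].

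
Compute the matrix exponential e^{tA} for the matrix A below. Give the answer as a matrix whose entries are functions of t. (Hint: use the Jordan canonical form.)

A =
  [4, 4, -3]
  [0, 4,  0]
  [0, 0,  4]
e^{tA} =
  [exp(4*t), 4*t*exp(4*t), -3*t*exp(4*t)]
  [0, exp(4*t), 0]
  [0, 0, exp(4*t)]

Strategy: write A = P · J · P⁻¹ where J is a Jordan canonical form, so e^{tA} = P · e^{tJ} · P⁻¹, and e^{tJ} can be computed block-by-block.

A has Jordan form
J =
  [4, 1, 0]
  [0, 4, 0]
  [0, 0, 4]
(up to reordering of blocks).

Per-block formulas:
  For a 1×1 block at λ = 4: exp(t · [4]) = [e^(4t)].
  For a 2×2 Jordan block J_2(4): exp(t · J_2(4)) = e^(4t)·(I + t·N), where N is the 2×2 nilpotent shift.

After assembling e^{tJ} and conjugating by P, we get:

e^{tA} =
  [exp(4*t), 4*t*exp(4*t), -3*t*exp(4*t)]
  [0, exp(4*t), 0]
  [0, 0, exp(4*t)]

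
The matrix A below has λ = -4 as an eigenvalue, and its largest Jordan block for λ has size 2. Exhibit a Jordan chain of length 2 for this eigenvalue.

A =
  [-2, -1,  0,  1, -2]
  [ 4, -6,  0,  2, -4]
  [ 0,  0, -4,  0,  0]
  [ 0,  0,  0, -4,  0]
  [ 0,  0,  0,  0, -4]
A Jordan chain for λ = -4 of length 2:
v_1 = (2, 4, 0, 0, 0)ᵀ
v_2 = (1, 0, 0, 0, 0)ᵀ

Let N = A − (-4)·I. We want v_2 with N^2 v_2 = 0 but N^1 v_2 ≠ 0; then v_{j-1} := N · v_j for j = 2, …, 2.

Pick v_2 = (1, 0, 0, 0, 0)ᵀ.
Then v_1 = N · v_2 = (2, 4, 0, 0, 0)ᵀ.

Sanity check: (A − (-4)·I) v_1 = (0, 0, 0, 0, 0)ᵀ = 0. ✓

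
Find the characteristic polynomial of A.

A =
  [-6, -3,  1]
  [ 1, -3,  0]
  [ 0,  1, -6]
x^3 + 15*x^2 + 75*x + 125

Expanding det(x·I − A) (e.g. by cofactor expansion or by noting that A is similar to its Jordan form J, which has the same characteristic polynomial as A) gives
  χ_A(x) = x^3 + 15*x^2 + 75*x + 125
which factors as (x + 5)^3. The eigenvalues (with algebraic multiplicities) are λ = -5 with multiplicity 3.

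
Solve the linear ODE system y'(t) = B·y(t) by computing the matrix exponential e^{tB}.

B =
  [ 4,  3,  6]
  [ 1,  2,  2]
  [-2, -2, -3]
e^{tB} =
  [3*t*exp(t) + exp(t), 3*t*exp(t), 6*t*exp(t)]
  [t*exp(t), t*exp(t) + exp(t), 2*t*exp(t)]
  [-2*t*exp(t), -2*t*exp(t), -4*t*exp(t) + exp(t)]

Strategy: write B = P · J · P⁻¹ where J is a Jordan canonical form, so e^{tB} = P · e^{tJ} · P⁻¹, and e^{tJ} can be computed block-by-block.

B has Jordan form
J =
  [1, 1, 0]
  [0, 1, 0]
  [0, 0, 1]
(up to reordering of blocks).

Per-block formulas:
  For a 1×1 block at λ = 1: exp(t · [1]) = [e^(1t)].
  For a 2×2 Jordan block J_2(1): exp(t · J_2(1)) = e^(1t)·(I + t·N), where N is the 2×2 nilpotent shift.

After assembling e^{tJ} and conjugating by P, we get:

e^{tB} =
  [3*t*exp(t) + exp(t), 3*t*exp(t), 6*t*exp(t)]
  [t*exp(t), t*exp(t) + exp(t), 2*t*exp(t)]
  [-2*t*exp(t), -2*t*exp(t), -4*t*exp(t) + exp(t)]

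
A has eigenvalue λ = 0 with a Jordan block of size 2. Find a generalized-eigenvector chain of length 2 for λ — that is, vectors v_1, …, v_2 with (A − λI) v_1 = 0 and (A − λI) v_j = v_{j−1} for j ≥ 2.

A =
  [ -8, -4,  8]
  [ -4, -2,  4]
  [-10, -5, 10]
A Jordan chain for λ = 0 of length 2:
v_1 = (-8, -4, -10)ᵀ
v_2 = (1, 0, 0)ᵀ

Let N = A − (0)·I. We want v_2 with N^2 v_2 = 0 but N^1 v_2 ≠ 0; then v_{j-1} := N · v_j for j = 2, …, 2.

Pick v_2 = (1, 0, 0)ᵀ.
Then v_1 = N · v_2 = (-8, -4, -10)ᵀ.

Sanity check: (A − (0)·I) v_1 = (0, 0, 0)ᵀ = 0. ✓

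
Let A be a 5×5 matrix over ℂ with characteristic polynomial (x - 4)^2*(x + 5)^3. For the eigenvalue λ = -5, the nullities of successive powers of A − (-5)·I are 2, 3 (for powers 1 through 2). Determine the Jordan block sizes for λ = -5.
Block sizes for λ = -5: [2, 1]

From the dimensions of kernels of powers, the number of Jordan blocks of size at least j is d_j − d_{j−1} where d_j = dim ker(N^j) (with d_0 = 0). Computing the differences gives [2, 1].
The number of blocks of size exactly k is (#blocks of size ≥ k) − (#blocks of size ≥ k + 1), so the partition is: 1 block(s) of size 1, 1 block(s) of size 2.
In nonincreasing order the block sizes are [2, 1].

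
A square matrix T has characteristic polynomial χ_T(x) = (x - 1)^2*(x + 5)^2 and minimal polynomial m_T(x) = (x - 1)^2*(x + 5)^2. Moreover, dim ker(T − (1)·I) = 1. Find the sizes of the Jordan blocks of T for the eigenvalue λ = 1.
Block sizes for λ = 1: [2]

Step 1 — from the characteristic polynomial, algebraic multiplicity of λ = 1 is 2. From dim ker(T − (1)·I) = 1, there are exactly 1 Jordan blocks for λ = 1.
Step 2 — from the minimal polynomial, the factor (x − 1)^2 tells us the largest block for λ = 1 has size 2.
Step 3 — with total size 2, 1 blocks, and largest block 2, the block sizes (in nonincreasing order) are [2].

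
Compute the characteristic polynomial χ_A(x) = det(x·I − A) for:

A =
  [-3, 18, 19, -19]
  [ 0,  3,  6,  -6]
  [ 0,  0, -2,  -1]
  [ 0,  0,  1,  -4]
x^4 + 6*x^3 - 54*x - 81

Expanding det(x·I − A) (e.g. by cofactor expansion or by noting that A is similar to its Jordan form J, which has the same characteristic polynomial as A) gives
  χ_A(x) = x^4 + 6*x^3 - 54*x - 81
which factors as (x - 3)*(x + 3)^3. The eigenvalues (with algebraic multiplicities) are λ = -3 with multiplicity 3, λ = 3 with multiplicity 1.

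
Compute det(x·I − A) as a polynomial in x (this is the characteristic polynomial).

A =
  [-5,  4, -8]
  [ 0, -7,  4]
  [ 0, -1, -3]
x^3 + 15*x^2 + 75*x + 125

Expanding det(x·I − A) (e.g. by cofactor expansion or by noting that A is similar to its Jordan form J, which has the same characteristic polynomial as A) gives
  χ_A(x) = x^3 + 15*x^2 + 75*x + 125
which factors as (x + 5)^3. The eigenvalues (with algebraic multiplicities) are λ = -5 with multiplicity 3.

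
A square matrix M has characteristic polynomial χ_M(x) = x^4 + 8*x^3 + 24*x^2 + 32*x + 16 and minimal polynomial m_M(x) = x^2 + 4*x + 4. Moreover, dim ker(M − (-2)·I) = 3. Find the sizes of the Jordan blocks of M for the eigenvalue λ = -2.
Block sizes for λ = -2: [2, 1, 1]

Step 1 — from the characteristic polynomial, algebraic multiplicity of λ = -2 is 4. From dim ker(M − (-2)·I) = 3, there are exactly 3 Jordan blocks for λ = -2.
Step 2 — from the minimal polynomial, the factor (x + 2)^2 tells us the largest block for λ = -2 has size 2.
Step 3 — with total size 4, 3 blocks, and largest block 2, the block sizes (in nonincreasing order) are [2, 1, 1].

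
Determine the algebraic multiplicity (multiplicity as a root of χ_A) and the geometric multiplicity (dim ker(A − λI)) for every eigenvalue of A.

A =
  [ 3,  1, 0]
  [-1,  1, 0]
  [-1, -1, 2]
λ = 2: alg = 3, geom = 2

Step 1 — factor the characteristic polynomial to read off the algebraic multiplicities:
  χ_A(x) = (x - 2)^3

Step 2 — compute geometric multiplicities via the rank-nullity identity g(λ) = n − rank(A − λI):
  rank(A − (2)·I) = 1, so dim ker(A − (2)·I) = n − 1 = 2

Summary:
  λ = 2: algebraic multiplicity = 3, geometric multiplicity = 2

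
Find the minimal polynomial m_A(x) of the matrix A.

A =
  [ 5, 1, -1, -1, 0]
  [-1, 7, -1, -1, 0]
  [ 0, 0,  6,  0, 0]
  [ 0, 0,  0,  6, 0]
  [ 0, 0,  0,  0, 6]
x^2 - 12*x + 36

The characteristic polynomial is χ_A(x) = (x - 6)^5, so the eigenvalues are known. The minimal polynomial is
  m_A(x) = Π_λ (x − λ)^{k_λ}
where k_λ is the size of the *largest* Jordan block for λ (equivalently, the smallest k with (A − λI)^k v = 0 for every generalised eigenvector v of λ).

  λ = 6: largest Jordan block has size 2, contributing (x − 6)^2

So m_A(x) = (x - 6)^2 = x^2 - 12*x + 36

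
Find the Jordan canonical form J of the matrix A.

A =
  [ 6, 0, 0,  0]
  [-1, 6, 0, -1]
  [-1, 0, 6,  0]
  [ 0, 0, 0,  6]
J_2(6) ⊕ J_2(6)

The characteristic polynomial is
  det(x·I − A) = x^4 - 24*x^3 + 216*x^2 - 864*x + 1296 = (x - 6)^4

Eigenvalues and multiplicities (the geometric multiplicity of λ is n − rank(A − λI), which equals the number of Jordan blocks for λ):
  λ = 6: algebraic multiplicity = 4, geometric multiplicity = 2

Determining the block sizes for each eigenvalue:
  λ = 6: with am = 4 and gm = 2, the partition is not yet determined (e.g. several partitions of 4 into 2 parts exist). Let N = A − (6)·I. Computing rank(N^1) = 2, rank(N^2) = 0; the number of blocks of size ≥ j is rank(N^{j−1}) − rank(N^j), giving [2, 2]. So we have 2 block(s) of size 2 → block sizes [2, 2]

Assembling the blocks gives a Jordan form
J =
  [6, 1, 0, 0]
  [0, 6, 0, 0]
  [0, 0, 6, 1]
  [0, 0, 0, 6]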